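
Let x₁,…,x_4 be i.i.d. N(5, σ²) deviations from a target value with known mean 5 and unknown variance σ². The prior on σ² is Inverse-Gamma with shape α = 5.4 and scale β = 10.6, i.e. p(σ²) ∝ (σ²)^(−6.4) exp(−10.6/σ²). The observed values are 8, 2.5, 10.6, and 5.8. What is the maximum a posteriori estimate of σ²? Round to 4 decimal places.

σ̂²_MAP = 4.0744

Sum of squared deviations about the known mean: SS = (8−5)² + (2.5−5)² + (10.6−5)² + (5.8−5)² = 47.25.
The Normal likelihood contributes (σ²)^(−n/2) exp(−SS/(2σ²)), so the posterior is Inverse-Gamma(α + n/2, β + SS/2) = Inverse-Gamma(7.4, 34.225).
The mode of Inverse-Gamma(a, b) is b/(a+1) = 34.225/8.4 ≈ 4.0744.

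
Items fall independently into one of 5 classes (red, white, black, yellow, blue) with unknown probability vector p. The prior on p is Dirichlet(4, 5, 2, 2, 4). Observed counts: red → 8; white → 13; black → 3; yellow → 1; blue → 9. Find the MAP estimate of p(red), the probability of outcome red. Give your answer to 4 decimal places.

The posterior is Dirichlet(αᵢ + nᵢ) = Dirichlet(12, 18, 5, 3, 13).
For a Dirichlet(a₁,…,a_K) with all aᵢ > 1, the mode has j-th component (aⱼ − 1)/(Σaᵢ − K).
Here Σaᵢ = 51 and K = 5, so p(red) = (12 − 1)/(51 − 5) = 11/46 ≈ 0.2391.

MAP estimate of p(red) = 0.2391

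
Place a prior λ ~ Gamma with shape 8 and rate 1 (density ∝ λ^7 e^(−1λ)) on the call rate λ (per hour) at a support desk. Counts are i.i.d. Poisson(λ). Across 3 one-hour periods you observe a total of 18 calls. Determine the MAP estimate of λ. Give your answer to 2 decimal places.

Σxᵢ = 18, n = 3.
Posterior ∝ λ^7e^(−1λ) · λ^18e^(−3λ) = λ^25e^(−4λ), i.e. Gamma(shape=26, rate=4).
The mode of a Gamma(a, b) with a ≥ 1 (shape–rate) is (a−1)/b = 25/4 ≈ 6.25.

λ̂_MAP = 6.25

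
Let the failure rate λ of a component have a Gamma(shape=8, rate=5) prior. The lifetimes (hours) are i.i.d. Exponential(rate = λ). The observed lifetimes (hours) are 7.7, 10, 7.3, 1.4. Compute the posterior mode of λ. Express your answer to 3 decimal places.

λ̂_MAP = 0.350

The Exponential(rate=λ) likelihood is ∝ λ^n e^(−λΣtᵢ). Here n = 4 and Σtᵢ = 7.7 + 10 + 7.3 + 1.4 = 26.4.
Posterior ∝ λ^7e^(−5λ) · λ^4e^(−26.4λ) = λ^11e^(−31.4λ), i.e. Gamma(12, 31.4).
Mode = (a−1)/b = 11/31.4 ≈ 0.350.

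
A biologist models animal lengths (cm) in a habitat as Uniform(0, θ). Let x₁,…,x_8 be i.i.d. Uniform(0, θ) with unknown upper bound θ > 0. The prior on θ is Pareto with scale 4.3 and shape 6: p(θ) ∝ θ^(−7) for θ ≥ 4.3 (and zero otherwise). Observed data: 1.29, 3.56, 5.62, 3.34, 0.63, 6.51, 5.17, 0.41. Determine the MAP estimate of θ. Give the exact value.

θ̂_MAP = 6.51

The Uniform(0, θ) likelihood is θ^(−n) for θ ≥ max(xᵢ), zero otherwise. Here max(xᵢ) = 6.51.
Posterior ∝ θ^(−7) · θ^(−8) = θ^(−15) on θ ≥ max(4.3, 6.51) = 6.51.
This density is strictly decreasing in θ, so the posterior mode lies at the lower boundary of the support.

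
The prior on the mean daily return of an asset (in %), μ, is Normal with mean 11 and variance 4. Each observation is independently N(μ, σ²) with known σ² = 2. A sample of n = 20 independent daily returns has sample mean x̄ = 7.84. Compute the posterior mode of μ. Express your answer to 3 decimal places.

μ̂_MAP = 7.917

n = 20, x̄ = 7.84.
For a Normal prior and Normal likelihood with known variance, the posterior is Normal; its mode equals its mean, the precision-weighted average.
Prior precision 1/σ₀² = 1/4 = 0.25; data precision n/σ² = 20/2 = 10.
μ̂ = (0.25·11 + 10·7.84) / (0.25 + 10) = 81.15/10.25 = 1623/205 ≈ 7.917.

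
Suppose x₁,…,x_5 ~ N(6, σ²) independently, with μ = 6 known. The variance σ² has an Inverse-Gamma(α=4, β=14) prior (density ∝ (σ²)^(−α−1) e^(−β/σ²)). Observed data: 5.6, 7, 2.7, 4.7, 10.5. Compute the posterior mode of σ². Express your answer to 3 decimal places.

σ̂²_MAP = 4.133

Sum of squared deviations about the known mean: SS = (5.6−6)² + (7−6)² + (2.7−6)² + (4.7−6)² + (10.5−6)² = 33.99.
The Normal likelihood contributes (σ²)^(−n/2) exp(−SS/(2σ²)), so the posterior is Inverse-Gamma(α + n/2, β + SS/2) = Inverse-Gamma(6.5, 30.995).
The mode of Inverse-Gamma(a, b) is b/(a+1) = 30.995/7.5 ≈ 4.133.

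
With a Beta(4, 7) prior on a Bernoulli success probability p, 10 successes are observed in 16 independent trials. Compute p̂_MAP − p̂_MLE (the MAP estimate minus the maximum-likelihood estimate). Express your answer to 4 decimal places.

MAP − MLE = -0.1050

Posterior is Beta(14, 13); MAP = (14−1)/(27−2) = 13/25 ≈ 0.52000.
MLE ignores the prior: p̂_MLE = k/n = 10/16 ≈ 0.62500.
Difference = 13/25 − 10/16 = -21/200 ≈ -0.1050.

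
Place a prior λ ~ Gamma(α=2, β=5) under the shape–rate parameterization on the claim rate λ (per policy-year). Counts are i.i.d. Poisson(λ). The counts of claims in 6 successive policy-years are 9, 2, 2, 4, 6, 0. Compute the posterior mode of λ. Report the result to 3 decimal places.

λ̂_MAP = 2.182

Σxᵢ = 9+2+2+4+6+0 = 23, with n = 6.
Posterior ∝ λe^(−5λ) · λ^23e^(−6λ) = λ^24e^(−11λ), i.e. Gamma(shape=25, rate=11).
The mode of a Gamma(a, b) with a ≥ 1 (shape–rate) is (a−1)/b = 24/11 ≈ 2.182.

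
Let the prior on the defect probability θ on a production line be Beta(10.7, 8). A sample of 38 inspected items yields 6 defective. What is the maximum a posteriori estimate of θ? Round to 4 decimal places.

θ̂_MAP = 0.2870

Prior: Beta(10.7, 8).
Data: 6 successes in 38 trials. The binomial likelihood contributes θ^6(1−θ)^32, so the posterior is Beta(10.7+6, 8+32) = Beta(16.7, 40).
For Beta(a, b) with a, b > 1 the mode is (a−1)/(a+b−2) = 15.7/54.7 ≈ 0.2870.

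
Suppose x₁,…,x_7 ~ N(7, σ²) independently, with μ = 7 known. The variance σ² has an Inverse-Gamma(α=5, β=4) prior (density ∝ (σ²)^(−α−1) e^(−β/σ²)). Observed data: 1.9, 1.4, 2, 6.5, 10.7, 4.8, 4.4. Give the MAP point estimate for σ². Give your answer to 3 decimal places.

Sum of squared deviations about the known mean: SS = (1.9−7)² + (1.4−7)² + (2−7)² + (6.5−7)² + (10.7−7)² + (4.8−7)² + (4.4−7)² = 107.91.
The Normal likelihood contributes (σ²)^(−n/2) exp(−SS/(2σ²)), so the posterior is Inverse-Gamma(α + n/2, β + SS/2) = Inverse-Gamma(8.5, 57.955).
The mode of Inverse-Gamma(a, b) is b/(a+1) = 57.955/9.5 ≈ 6.101.

σ̂²_MAP = 6.101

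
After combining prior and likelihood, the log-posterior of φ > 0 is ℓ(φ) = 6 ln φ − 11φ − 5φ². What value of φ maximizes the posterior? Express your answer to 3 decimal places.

ℓ'(φ) = 6/φ − 11 − 10φ. Setting this to zero and multiplying by φ: 10φ² + 11φ − 6 = 0.
φ = (−11 + √(11² + 4·10·6)) / (2·10) = (−11 + √361) / 20 = (−11 + 19)/20 = 2/5.
ℓ''(φ) = −6/φ² − 10 < 0, confirming a maximum.

φ̂_MAP = 0.400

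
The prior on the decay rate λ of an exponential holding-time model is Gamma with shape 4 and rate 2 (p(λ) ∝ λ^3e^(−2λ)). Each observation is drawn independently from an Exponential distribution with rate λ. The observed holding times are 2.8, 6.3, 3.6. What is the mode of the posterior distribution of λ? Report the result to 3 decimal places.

λ̂_MAP = 0.408

The Exponential(rate=λ) likelihood is ∝ λ^n e^(−λΣtᵢ). Here n = 3 and Σtᵢ = 2.8 + 6.3 + 3.6 = 12.7.
Posterior ∝ λ^3e^(−2λ) · λ^3e^(−12.7λ) = λ^6e^(−14.7λ), i.e. Gamma(7, 14.7).
Mode = (a−1)/b = 6/14.7 ≈ 0.408.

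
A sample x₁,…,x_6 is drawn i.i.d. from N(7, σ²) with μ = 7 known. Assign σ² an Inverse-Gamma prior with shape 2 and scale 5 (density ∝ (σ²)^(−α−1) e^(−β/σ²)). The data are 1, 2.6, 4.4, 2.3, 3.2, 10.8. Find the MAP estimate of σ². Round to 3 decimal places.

Sum of squared deviations about the known mean: SS = (1−7)² + (2.6−7)² + (4.4−7)² + (2.3−7)² + (3.2−7)² + (10.8−7)² = 113.09.
The Normal likelihood contributes (σ²)^(−n/2) exp(−SS/(2σ²)), so the posterior is Inverse-Gamma(α + n/2, β + SS/2) = Inverse-Gamma(5, 61.545).
The mode of Inverse-Gamma(a, b) is b/(a+1) = 61.545/6 ≈ 10.258.

σ̂²_MAP = 10.258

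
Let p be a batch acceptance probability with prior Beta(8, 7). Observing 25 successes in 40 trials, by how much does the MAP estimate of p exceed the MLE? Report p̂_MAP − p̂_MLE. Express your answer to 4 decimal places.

MAP − MLE = -0.0212

Posterior is Beta(33, 22); MAP = (33−1)/(55−2) = 32/53 ≈ 0.60377.
MLE ignores the prior: p̂_MLE = k/n = 25/40 ≈ 0.62500.
Difference = 32/53 − 25/40 = -9/424 ≈ -0.0212.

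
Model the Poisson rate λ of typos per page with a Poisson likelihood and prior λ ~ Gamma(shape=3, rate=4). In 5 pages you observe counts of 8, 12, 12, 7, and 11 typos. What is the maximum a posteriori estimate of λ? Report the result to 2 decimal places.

λ̂_MAP = 5.78

Σxᵢ = 8+12+12+7+11 = 50, with n = 5.
Posterior ∝ λ^2e^(−4λ) · λ^50e^(−5λ) = λ^52e^(−9λ), i.e. Gamma(shape=53, rate=9).
The mode of a Gamma(a, b) with a ≥ 1 (shape–rate) is (a−1)/b = 52/9 ≈ 5.78.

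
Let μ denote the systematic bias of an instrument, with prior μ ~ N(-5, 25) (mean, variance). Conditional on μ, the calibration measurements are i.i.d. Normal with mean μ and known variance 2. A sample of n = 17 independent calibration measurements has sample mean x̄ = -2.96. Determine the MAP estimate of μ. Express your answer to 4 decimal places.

n = 17, x̄ = -2.96.
For a Normal prior and Normal likelihood with known variance, the posterior is Normal; its mode equals its mean, the precision-weighted average.
Prior precision 1/σ₀² = 1/25 = 0.04; data precision n/σ² = 17/2 = 8.5.
μ̂ = (0.04·(-5) + 8.5·(-2.96)) / (0.04 + 8.5) = (-25.36)/8.54 = -1268/427 ≈ -2.9696.

μ̂_MAP = -2.9696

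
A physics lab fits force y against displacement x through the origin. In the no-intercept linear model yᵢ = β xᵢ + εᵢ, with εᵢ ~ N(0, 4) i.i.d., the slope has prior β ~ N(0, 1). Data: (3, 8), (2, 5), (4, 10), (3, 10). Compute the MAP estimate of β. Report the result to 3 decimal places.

β̂_MAP = 2.476

log p(β | y) = −Σ(yᵢ − βxᵢ)²/(2·4) − β²/(2·1) + const.
Setting the derivative to zero: Σxᵢ(yᵢ − βxᵢ)/4 − β/1 = 0, so β = Σxᵢyᵢ / (Σxᵢ² + σ²/τ²).
Σxᵢyᵢ = 3·8 + 2·5 + 4·10 + 3·10 = 104; Σxᵢ² = 38; σ²/τ² = 4.
β̂_MAP = 104 / (38 + 4) = 104/42 ≈ 2.476.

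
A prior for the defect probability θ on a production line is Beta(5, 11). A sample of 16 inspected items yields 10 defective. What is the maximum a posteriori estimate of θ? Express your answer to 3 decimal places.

Prior: Beta(5, 11).
Data: 10 successes in 16 trials. The binomial likelihood contributes θ^10(1−θ)^6, so the posterior is Beta(5+10, 11+6) = Beta(15, 17).
For Beta(a, b) with a, b > 1 the mode is (a−1)/(a+b−2) = 14/30 ≈ 0.467.

θ̂_MAP = 0.467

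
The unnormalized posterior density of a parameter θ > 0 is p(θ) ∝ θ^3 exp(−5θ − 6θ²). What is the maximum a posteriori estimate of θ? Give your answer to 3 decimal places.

ℓ'(θ) = 3/θ − 5 − 12θ. Setting this to zero and multiplying by θ: 12θ² + 5θ − 3 = 0.
θ = (−5 + √(5² + 4·12·3)) / (2·12) = (−5 + √169) / 24 = (−5 + 13)/24 = 1/3.
ℓ''(θ) = −3/θ² − 12 < 0, confirming a maximum.

θ̂_MAP = 0.333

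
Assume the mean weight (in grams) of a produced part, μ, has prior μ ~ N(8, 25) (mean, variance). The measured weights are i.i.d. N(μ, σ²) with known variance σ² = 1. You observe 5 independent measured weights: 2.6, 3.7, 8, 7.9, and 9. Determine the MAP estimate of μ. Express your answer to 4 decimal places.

μ̂_MAP = 6.2540

n = 5; x̄ = (2.6 + 3.7 + 8 + 7.9 + 9)/5 = 31.2/5 = 6.24.
For a Normal prior and Normal likelihood with known variance, the posterior is Normal; its mode equals its mean, the precision-weighted average.
Prior precision 1/σ₀² = 1/25 = 0.04; data precision n/σ² = 5/1 = 5.
μ̂ = (0.04·8 + 5·6.24) / (0.04 + 5) = 31.52/5.04 = 394/63 ≈ 6.2540.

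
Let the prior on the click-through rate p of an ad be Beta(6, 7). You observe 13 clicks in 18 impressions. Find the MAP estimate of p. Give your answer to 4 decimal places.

p̂_MAP = 0.6207

Prior: Beta(6, 7).
Data: 13 successes in 18 trials. The binomial likelihood contributes p^13(1−p)^5, so the posterior is Beta(6+13, 7+5) = Beta(19, 12).
For Beta(a, b) with a, b > 1 the mode is (a−1)/(a+b−2) = 18/29 ≈ 0.6207.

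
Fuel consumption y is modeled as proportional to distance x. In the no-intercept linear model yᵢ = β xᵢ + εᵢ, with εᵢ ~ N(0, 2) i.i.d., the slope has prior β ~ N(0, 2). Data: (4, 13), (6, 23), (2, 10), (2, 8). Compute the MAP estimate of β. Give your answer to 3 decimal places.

β̂_MAP = 3.705

log p(β | y) = −Σ(yᵢ − βxᵢ)²/(2·2) − β²/(2·2) + const.
Setting the derivative to zero: Σxᵢ(yᵢ − βxᵢ)/2 − β/2 = 0, so β = Σxᵢyᵢ / (Σxᵢ² + σ²/τ²).
Σxᵢyᵢ = 4·13 + 6·23 + 2·10 + 2·8 = 226; Σxᵢ² = 60; σ²/τ² = 1.
β̂_MAP = 226 / (60 + 1) = 226/61 ≈ 3.705.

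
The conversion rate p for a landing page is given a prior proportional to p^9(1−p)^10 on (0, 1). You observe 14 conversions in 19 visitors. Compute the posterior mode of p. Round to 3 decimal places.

The prior density ∝ p^9(1−p)^10 is the kernel of Beta(10, 11).
Data: 14 successes in 19 trials. The binomial likelihood contributes p^14(1−p)^5, so the posterior is Beta(10+14, 11+5) = Beta(24, 16).
For Beta(a, b) with a, b > 1 the mode is (a−1)/(a+b−2) = 23/38 ≈ 0.605.

p̂_MAP = 0.605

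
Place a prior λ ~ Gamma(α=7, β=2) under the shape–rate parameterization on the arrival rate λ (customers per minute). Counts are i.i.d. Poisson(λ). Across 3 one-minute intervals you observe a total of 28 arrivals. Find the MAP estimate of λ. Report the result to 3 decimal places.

Σxᵢ = 28, n = 3.
Posterior ∝ λ^6e^(−2λ) · λ^28e^(−3λ) = λ^34e^(−5λ), i.e. Gamma(shape=35, rate=5).
The mode of a Gamma(a, b) with a ≥ 1 (shape–rate) is (a−1)/b = 34/5 ≈ 6.800.

λ̂_MAP = 6.800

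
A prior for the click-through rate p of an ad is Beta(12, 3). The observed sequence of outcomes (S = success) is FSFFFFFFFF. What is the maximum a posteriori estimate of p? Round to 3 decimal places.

p̂_MAP = 0.522

Prior: Beta(12, 3).
Data: 1 success in 10 trials (from the sequence). The binomial likelihood contributes p(1−p)^9, so the posterior is Beta(12+1, 3+9) = Beta(13, 12).
For Beta(a, b) with a, b > 1 the mode is (a−1)/(a+b−2) = 12/23 ≈ 0.522.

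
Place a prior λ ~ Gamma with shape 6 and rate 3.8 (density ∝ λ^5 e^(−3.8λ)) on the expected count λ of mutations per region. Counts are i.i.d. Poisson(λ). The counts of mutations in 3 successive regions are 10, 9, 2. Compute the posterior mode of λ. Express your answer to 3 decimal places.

λ̂_MAP = 3.824

Σxᵢ = 10+9+2 = 21, with n = 3.
Posterior ∝ λ^5e^(−3.8λ) · λ^21e^(−3λ) = λ^26e^(−6.8λ), i.e. Gamma(shape=27, rate=6.8).
The mode of a Gamma(a, b) with a ≥ 1 (shape–rate) is (a−1)/b = 26/6.8 ≈ 3.824.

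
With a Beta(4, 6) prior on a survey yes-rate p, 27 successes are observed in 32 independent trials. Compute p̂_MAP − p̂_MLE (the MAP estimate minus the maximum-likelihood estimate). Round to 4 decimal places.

Posterior is Beta(31, 11); MAP = (31−1)/(42−2) = 30/40 ≈ 0.75000.
MLE ignores the prior: p̂_MLE = k/n = 27/32 ≈ 0.84375.
Difference = 30/40 − 27/32 = -3/32 ≈ -0.0938.

MAP − MLE = -0.0938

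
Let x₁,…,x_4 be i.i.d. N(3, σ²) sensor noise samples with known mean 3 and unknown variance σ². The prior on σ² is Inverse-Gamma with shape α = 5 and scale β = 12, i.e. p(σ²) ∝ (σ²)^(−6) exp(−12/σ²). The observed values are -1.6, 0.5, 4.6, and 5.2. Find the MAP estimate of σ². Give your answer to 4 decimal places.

σ̂²_MAP = 3.6756

Sum of squared deviations about the known mean: SS = (-1.6−3)² + (0.5−3)² + (4.6−3)² + (5.2−3)² = 34.81.
The Normal likelihood contributes (σ²)^(−n/2) exp(−SS/(2σ²)), so the posterior is Inverse-Gamma(α + n/2, β + SS/2) = Inverse-Gamma(7, 29.405).
The mode of Inverse-Gamma(a, b) is b/(a+1) = 29.405/8 ≈ 3.6756.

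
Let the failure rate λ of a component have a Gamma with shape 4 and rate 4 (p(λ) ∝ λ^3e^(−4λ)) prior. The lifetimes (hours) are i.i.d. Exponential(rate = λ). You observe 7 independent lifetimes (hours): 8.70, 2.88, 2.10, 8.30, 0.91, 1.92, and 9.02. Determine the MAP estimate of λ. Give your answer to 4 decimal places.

The Exponential(rate=λ) likelihood is ∝ λ^n e^(−λΣtᵢ). Here n = 7 and Σtᵢ = 8.70 + 2.88 + 2.10 + 8.30 + 0.91 + 1.92 + 9.02 = 33.83.
Posterior ∝ λ^3e^(−4λ) · λ^7e^(−33.83λ) = λ^10e^(−37.83λ), i.e. Gamma(11, 37.83).
Mode = (a−1)/b = 10/37.83 ≈ 0.2643.

λ̂_MAP = 0.2643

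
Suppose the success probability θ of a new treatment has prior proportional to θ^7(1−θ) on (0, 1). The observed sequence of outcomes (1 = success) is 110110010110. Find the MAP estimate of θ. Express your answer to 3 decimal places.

θ̂_MAP = 0.700

The prior density ∝ θ^7(1−θ)^1 is the kernel of Beta(8, 2).
Data: 7 successes in 12 trials (from the sequence). The binomial likelihood contributes θ^7(1−θ)^5, so the posterior is Beta(8+7, 2+5) = Beta(15, 7).
For Beta(a, b) with a, b > 1 the mode is (a−1)/(a+b−2) = 14/20 ≈ 0.700.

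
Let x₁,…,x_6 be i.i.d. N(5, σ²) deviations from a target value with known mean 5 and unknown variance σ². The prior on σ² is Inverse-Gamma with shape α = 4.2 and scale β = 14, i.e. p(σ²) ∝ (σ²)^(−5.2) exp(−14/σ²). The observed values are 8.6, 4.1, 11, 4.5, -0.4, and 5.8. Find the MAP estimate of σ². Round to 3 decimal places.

σ̂²_MAP = 6.574

Sum of squared deviations about the known mean: SS = (8.6−5)² + (4.1−5)² + (11−5)² + (4.5−5)² + (-0.4−5)² + (5.8−5)² = 79.82.
The Normal likelihood contributes (σ²)^(−n/2) exp(−SS/(2σ²)), so the posterior is Inverse-Gamma(α + n/2, β + SS/2) = Inverse-Gamma(7.2, 53.91).
The mode of Inverse-Gamma(a, b) is b/(a+1) = 53.91/8.2 ≈ 6.574.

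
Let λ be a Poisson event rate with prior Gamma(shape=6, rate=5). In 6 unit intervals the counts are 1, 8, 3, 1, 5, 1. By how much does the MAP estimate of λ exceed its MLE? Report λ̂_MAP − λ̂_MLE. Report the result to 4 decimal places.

MAP − MLE = -0.9848

Σxᵢ = 19. Posterior is Gamma(25, 11); MAP = (25−1)/11 = 24/11 ≈ 2.18182.
MLE = x̄ = 19/6 ≈ 3.16667.
Difference = 24/11 − 19/6 = -65/66 ≈ -0.9848.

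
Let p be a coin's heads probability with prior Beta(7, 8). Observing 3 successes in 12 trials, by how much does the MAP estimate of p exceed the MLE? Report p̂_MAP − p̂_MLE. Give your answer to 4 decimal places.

MAP − MLE = 0.1100

Posterior is Beta(10, 17); MAP = (10−1)/(27−2) = 9/25 ≈ 0.36000.
MLE ignores the prior: p̂_MLE = k/n = 3/12 ≈ 0.25000.
Difference = 9/25 − 3/12 = 11/100 ≈ 0.1100.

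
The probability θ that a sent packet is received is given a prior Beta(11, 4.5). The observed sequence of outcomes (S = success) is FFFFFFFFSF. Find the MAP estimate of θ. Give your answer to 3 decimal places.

Prior: Beta(11, 4.5).
Data: 1 success in 10 trials (from the sequence). The binomial likelihood contributes θ(1−θ)^9, so the posterior is Beta(11+1, 4.5+9) = Beta(12, 13.5).
For Beta(a, b) with a, b > 1 the mode is (a−1)/(a+b−2) = 11/23.5 ≈ 0.468.

θ̂_MAP = 0.468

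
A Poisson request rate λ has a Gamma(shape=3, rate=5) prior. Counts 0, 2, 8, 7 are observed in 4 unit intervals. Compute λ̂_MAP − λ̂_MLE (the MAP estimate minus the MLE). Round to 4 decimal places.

Σxᵢ = 17. Posterior is Gamma(20, 9); MAP = (20−1)/9 = 19/9 ≈ 2.11111.
MLE = x̄ = 17/4 ≈ 4.25000.
Difference = 19/9 − 17/4 = -77/36 ≈ -2.1389.

MAP − MLE = -2.1389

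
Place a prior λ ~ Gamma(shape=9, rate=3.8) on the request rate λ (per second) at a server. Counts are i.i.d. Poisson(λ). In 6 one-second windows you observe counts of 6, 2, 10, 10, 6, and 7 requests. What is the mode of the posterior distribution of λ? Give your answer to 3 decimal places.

Σxᵢ = 6+2+10+10+6+7 = 41, with n = 6.
Posterior ∝ λ^8e^(−3.8λ) · λ^41e^(−6λ) = λ^49e^(−9.8λ), i.e. Gamma(shape=50, rate=9.8).
The mode of a Gamma(a, b) with a ≥ 1 (shape–rate) is (a−1)/b = 49/9.8 ≈ 5.000.

λ̂_MAP = 5.000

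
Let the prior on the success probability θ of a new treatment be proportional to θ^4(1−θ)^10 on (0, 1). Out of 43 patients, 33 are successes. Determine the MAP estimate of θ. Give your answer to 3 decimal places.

The prior density ∝ θ^4(1−θ)^10 is the kernel of Beta(5, 11).
Data: 33 successes in 43 trials. The binomial likelihood contributes θ^33(1−θ)^10, so the posterior is Beta(5+33, 11+10) = Beta(38, 21).
For Beta(a, b) with a, b > 1 the mode is (a−1)/(a+b−2) = 37/57 ≈ 0.649.

θ̂_MAP = 0.649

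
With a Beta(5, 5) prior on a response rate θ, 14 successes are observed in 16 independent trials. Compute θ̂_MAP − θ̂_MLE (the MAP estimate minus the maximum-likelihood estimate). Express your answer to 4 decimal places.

Posterior is Beta(19, 7); MAP = (19−1)/(26−2) = 18/24 ≈ 0.75000.
MLE ignores the prior: θ̂_MLE = k/n = 14/16 ≈ 0.87500.
Difference = 18/24 − 14/16 = -1/8 ≈ -0.1250.

MAP − MLE = -0.1250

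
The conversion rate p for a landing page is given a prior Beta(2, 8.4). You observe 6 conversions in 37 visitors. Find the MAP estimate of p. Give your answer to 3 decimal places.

p̂_MAP = 0.154

Prior: Beta(2, 8.4).
Data: 6 successes in 37 trials. The binomial likelihood contributes p^6(1−p)^31, so the posterior is Beta(2+6, 8.4+31) = Beta(8, 39.4).
For Beta(a, b) with a, b > 1 the mode is (a−1)/(a+b−2) = 7/45.4 ≈ 0.154.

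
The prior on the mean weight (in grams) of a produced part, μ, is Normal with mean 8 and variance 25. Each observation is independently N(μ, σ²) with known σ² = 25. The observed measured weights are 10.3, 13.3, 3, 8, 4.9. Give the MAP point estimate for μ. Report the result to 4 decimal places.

n = 5; x̄ = (10.3 + 13.3 + 3 + 8 + 4.9)/5 = 39.5/5 = 7.9.
For a Normal prior and Normal likelihood with known variance, the posterior is Normal; its mode equals its mean, the precision-weighted average.
Prior precision 1/σ₀² = 1/25 = 0.04; data precision n/σ² = 5/25 = 0.2.
μ̂ = (0.04·8 + 0.2·7.9) / (0.04 + 0.2) = 1.9/0.24 = 95/12 ≈ 7.9167.

μ̂_MAP = 7.9167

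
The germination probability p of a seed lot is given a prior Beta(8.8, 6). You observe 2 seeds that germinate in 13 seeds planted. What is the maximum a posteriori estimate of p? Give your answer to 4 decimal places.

Prior: Beta(8.8, 6).
Data: 2 successes in 13 trials. The binomial likelihood contributes p^2(1−p)^11, so the posterior is Beta(8.8+2, 6+11) = Beta(10.8, 17).
For Beta(a, b) with a, b > 1 the mode is (a−1)/(a+b−2) = 9.8/25.8 ≈ 0.3798.

p̂_MAP = 0.3798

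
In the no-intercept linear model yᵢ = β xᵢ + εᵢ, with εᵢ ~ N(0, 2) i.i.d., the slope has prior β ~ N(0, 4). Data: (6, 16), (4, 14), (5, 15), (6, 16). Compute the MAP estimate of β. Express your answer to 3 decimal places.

log p(β | y) = −Σ(yᵢ − βxᵢ)²/(2·2) − β²/(2·4) + const.
Setting the derivative to zero: Σxᵢ(yᵢ − βxᵢ)/2 − β/4 = 0, so β = Σxᵢyᵢ / (Σxᵢ² + σ²/τ²).
Σxᵢyᵢ = 6·16 + 4·14 + 5·15 + 6·16 = 323; Σxᵢ² = 113; σ²/τ² = 0.5.
β̂_MAP = 323 / (113 + 0.5) = 323/113.5 ≈ 2.846.

β̂_MAP = 2.846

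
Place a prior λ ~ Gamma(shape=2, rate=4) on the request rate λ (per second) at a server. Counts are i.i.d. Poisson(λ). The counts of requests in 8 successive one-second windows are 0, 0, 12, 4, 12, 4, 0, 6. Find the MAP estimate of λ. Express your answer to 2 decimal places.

Σxᵢ = 0+0+12+4+12+4+0+6 = 38, with n = 8.
Posterior ∝ λe^(−4λ) · λ^38e^(−8λ) = λ^39e^(−12λ), i.e. Gamma(shape=40, rate=12).
The mode of a Gamma(a, b) with a ≥ 1 (shape–rate) is (a−1)/b = 39/12 ≈ 3.25.

λ̂_MAP = 3.25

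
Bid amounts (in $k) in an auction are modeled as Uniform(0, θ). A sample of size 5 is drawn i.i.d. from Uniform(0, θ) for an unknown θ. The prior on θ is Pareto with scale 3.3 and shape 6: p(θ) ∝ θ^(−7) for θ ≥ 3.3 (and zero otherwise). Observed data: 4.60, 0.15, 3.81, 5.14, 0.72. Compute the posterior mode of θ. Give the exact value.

θ̂_MAP = 5.14

The Uniform(0, θ) likelihood is θ^(−n) for θ ≥ max(xᵢ), zero otherwise. Here max(xᵢ) = 5.14.
Posterior ∝ θ^(−7) · θ^(−5) = θ^(−12) on θ ≥ max(3.3, 5.14) = 5.14.
This density is strictly decreasing in θ, so the posterior mode lies at the lower boundary of the support.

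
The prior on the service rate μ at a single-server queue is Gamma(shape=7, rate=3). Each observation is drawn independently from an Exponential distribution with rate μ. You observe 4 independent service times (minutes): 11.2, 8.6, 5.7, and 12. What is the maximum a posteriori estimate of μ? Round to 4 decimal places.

The Exponential(rate=μ) likelihood is ∝ μ^n e^(−μΣtᵢ). Here n = 4 and Σtᵢ = 11.2 + 8.6 + 5.7 + 12 = 37.5.
Posterior ∝ μ^6e^(−3μ) · μ^4e^(−37.5μ) = μ^10e^(−40.5μ), i.e. Gamma(11, 40.5).
Mode = (a−1)/b = 10/40.5 ≈ 0.2469.

μ̂_MAP = 0.2469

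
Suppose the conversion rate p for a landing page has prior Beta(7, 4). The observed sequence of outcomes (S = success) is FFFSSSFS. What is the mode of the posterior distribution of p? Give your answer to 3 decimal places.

Prior: Beta(7, 4).
Data: 4 successes in 8 trials (from the sequence). The binomial likelihood contributes p^4(1−p)^4, so the posterior is Beta(7+4, 4+4) = Beta(11, 8).
For Beta(a, b) with a, b > 1 the mode is (a−1)/(a+b−2) = 10/17 ≈ 0.588.

p̂_MAP = 0.588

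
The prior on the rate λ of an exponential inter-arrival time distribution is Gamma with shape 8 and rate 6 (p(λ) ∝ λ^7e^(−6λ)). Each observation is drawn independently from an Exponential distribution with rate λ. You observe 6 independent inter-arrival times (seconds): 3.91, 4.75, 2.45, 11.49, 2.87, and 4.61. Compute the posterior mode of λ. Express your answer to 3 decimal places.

λ̂_MAP = 0.360

The Exponential(rate=λ) likelihood is ∝ λ^n e^(−λΣtᵢ). Here n = 6 and Σtᵢ = 3.91 + 4.75 + 2.45 + 11.49 + 2.87 + 4.61 = 30.08.
Posterior ∝ λ^7e^(−6λ) · λ^6e^(−30.08λ) = λ^13e^(−36.08λ), i.e. Gamma(14, 36.08).
Mode = (a−1)/b = 13/36.08 ≈ 0.360.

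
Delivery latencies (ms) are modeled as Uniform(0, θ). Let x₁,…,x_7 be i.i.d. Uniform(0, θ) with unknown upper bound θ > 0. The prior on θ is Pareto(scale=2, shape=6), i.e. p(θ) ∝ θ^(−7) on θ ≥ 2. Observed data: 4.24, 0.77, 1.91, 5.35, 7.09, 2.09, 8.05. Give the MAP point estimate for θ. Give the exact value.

θ̂_MAP = 8.05

The Uniform(0, θ) likelihood is θ^(−n) for θ ≥ max(xᵢ), zero otherwise. Here max(xᵢ) = 8.05.
Posterior ∝ θ^(−7) · θ^(−7) = θ^(−14) on θ ≥ max(2, 8.05) = 8.05.
This density is strictly decreasing in θ, so the posterior mode lies at the lower boundary of the support.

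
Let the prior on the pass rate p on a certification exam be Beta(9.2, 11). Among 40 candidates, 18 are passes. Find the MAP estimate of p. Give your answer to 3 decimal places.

p̂_MAP = 0.450

Prior: Beta(9.2, 11).
Data: 18 successes in 40 trials. The binomial likelihood contributes p^18(1−p)^22, so the posterior is Beta(9.2+18, 11+22) = Beta(27.2, 33).
For Beta(a, b) with a, b > 1 the mode is (a−1)/(a+b−2) = 26.2/58.2 ≈ 0.450.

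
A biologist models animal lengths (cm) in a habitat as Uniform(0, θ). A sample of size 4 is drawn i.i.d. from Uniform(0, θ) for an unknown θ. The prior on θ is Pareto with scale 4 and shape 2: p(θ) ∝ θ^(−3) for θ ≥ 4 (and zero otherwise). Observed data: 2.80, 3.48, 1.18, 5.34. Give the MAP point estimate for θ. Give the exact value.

θ̂_MAP = 5.34

The Uniform(0, θ) likelihood is θ^(−n) for θ ≥ max(xᵢ), zero otherwise. Here max(xᵢ) = 5.34.
Posterior ∝ θ^(−3) · θ^(−4) = θ^(−7) on θ ≥ max(4, 5.34) = 5.34.
This density is strictly decreasing in θ, so the posterior mode lies at the lower boundary of the support.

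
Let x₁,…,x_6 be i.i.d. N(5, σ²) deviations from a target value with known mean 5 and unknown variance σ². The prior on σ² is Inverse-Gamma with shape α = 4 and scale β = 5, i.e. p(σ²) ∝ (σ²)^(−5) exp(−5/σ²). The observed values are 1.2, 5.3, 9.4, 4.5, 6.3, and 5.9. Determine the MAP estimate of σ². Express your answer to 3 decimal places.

σ̂²_MAP = 2.915

Sum of squared deviations about the known mean: SS = (1.2−5)² + (5.3−5)² + (9.4−5)² + (4.5−5)² + (6.3−5)² + (5.9−5)² = 36.64.
The Normal likelihood contributes (σ²)^(−n/2) exp(−SS/(2σ²)), so the posterior is Inverse-Gamma(α + n/2, β + SS/2) = Inverse-Gamma(7, 23.32).
The mode of Inverse-Gamma(a, b) is b/(a+1) = 23.32/8 ≈ 2.915.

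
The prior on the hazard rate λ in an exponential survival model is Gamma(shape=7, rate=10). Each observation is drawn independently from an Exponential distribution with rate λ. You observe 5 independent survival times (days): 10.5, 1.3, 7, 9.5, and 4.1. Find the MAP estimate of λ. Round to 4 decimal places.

λ̂_MAP = 0.2594

The Exponential(rate=λ) likelihood is ∝ λ^n e^(−λΣtᵢ). Here n = 5 and Σtᵢ = 10.5 + 1.3 + 7 + 9.5 + 4.1 = 32.4.
Posterior ∝ λ^6e^(−10λ) · λ^5e^(−32.4λ) = λ^11e^(−42.4λ), i.e. Gamma(12, 42.4).
Mode = (a−1)/b = 11/42.4 ≈ 0.2594.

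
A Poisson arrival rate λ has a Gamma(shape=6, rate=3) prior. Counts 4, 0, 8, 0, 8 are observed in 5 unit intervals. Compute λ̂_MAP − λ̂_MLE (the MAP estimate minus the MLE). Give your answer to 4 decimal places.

MAP − MLE = -0.8750

Σxᵢ = 20. Posterior is Gamma(26, 8); MAP = (26−1)/8 = 25/8 ≈ 3.12500.
MLE = x̄ = 20/5 ≈ 4.00000.
Difference = 25/8 − 20/5 = -7/8 ≈ -0.8750.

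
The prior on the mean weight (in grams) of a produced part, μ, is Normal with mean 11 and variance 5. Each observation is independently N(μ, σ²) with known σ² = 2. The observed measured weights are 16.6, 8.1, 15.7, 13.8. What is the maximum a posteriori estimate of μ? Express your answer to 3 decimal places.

n = 4; x̄ = (16.6 + 8.1 + 15.7 + 13.8)/4 = 54.2/4 = 13.55.
For a Normal prior and Normal likelihood with known variance, the posterior is Normal; its mode equals its mean, the precision-weighted average.
Prior precision 1/σ₀² = 1/5 = 0.2; data precision n/σ² = 4/2 = 2.
μ̂ = (0.2·11 + 2·13.55) / (0.2 + 2) = 29.3/2.2 = 293/22 ≈ 13.318.

μ̂_MAP = 13.318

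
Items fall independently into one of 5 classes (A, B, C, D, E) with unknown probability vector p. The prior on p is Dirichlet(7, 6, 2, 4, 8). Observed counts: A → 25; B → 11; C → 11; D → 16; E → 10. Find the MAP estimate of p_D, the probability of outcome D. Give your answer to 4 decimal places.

MAP estimate of p_D = 0.2000

The posterior is Dirichlet(αᵢ + nᵢ) = Dirichlet(32, 17, 13, 20, 18).
For a Dirichlet(a₁,…,a_K) with all aᵢ > 1, the mode has j-th component (aⱼ − 1)/(Σaᵢ − K).
Here Σaᵢ = 100 and K = 5, so p_D = (20 − 1)/(100 − 5) = 19/95 ≈ 0.2000.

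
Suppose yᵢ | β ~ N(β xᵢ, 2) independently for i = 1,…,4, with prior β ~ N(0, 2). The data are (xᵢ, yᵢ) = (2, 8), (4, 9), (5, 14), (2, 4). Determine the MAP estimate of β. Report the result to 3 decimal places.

β̂_MAP = 2.600

log p(β | y) = −Σ(yᵢ − βxᵢ)²/(2·2) − β²/(2·2) + const.
Setting the derivative to zero: Σxᵢ(yᵢ − βxᵢ)/2 − β/2 = 0, so β = Σxᵢyᵢ / (Σxᵢ² + σ²/τ²).
Σxᵢyᵢ = 2·8 + 4·9 + 5·14 + 2·4 = 130; Σxᵢ² = 49; σ²/τ² = 1.
β̂_MAP = 130 / (49 + 1) = 130/50 ≈ 2.600.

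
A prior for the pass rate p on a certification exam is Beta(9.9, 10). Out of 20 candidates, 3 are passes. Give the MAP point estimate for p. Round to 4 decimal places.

Prior: Beta(9.9, 10).
Data: 3 successes in 20 trials. The binomial likelihood contributes p^3(1−p)^17, so the posterior is Beta(9.9+3, 10+17) = Beta(12.9, 27).
For Beta(a, b) with a, b > 1 the mode is (a−1)/(a+b−2) = 11.9/37.9 ≈ 0.3140.

p̂_MAP = 0.3140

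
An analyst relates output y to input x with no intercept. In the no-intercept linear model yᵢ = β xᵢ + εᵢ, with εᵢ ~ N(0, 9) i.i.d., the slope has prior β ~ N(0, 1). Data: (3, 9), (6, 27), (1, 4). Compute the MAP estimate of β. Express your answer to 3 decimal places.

β̂_MAP = 3.509

log p(β | y) = −Σ(yᵢ − βxᵢ)²/(2·9) − β²/(2·1) + const.
Setting the derivative to zero: Σxᵢ(yᵢ − βxᵢ)/9 − β/1 = 0, so β = Σxᵢyᵢ / (Σxᵢ² + σ²/τ²).
Σxᵢyᵢ = 3·9 + 6·27 + 1·4 = 193; Σxᵢ² = 46; σ²/τ² = 9.
β̂_MAP = 193 / (46 + 9) = 193/55 ≈ 3.509.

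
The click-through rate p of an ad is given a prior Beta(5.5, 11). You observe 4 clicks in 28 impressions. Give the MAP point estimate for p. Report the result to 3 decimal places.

Prior: Beta(5.5, 11).
Data: 4 successes in 28 trials. The binomial likelihood contributes p^4(1−p)^24, so the posterior is Beta(5.5+4, 11+24) = Beta(9.5, 35).
For Beta(a, b) with a, b > 1 the mode is (a−1)/(a+b−2) = 8.5/42.5 ≈ 0.200.

p̂_MAP = 0.200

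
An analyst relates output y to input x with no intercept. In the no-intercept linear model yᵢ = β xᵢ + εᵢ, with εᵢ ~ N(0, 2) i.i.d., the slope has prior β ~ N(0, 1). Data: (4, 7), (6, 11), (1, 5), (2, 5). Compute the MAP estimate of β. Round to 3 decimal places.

β̂_MAP = 1.847

log p(β | y) = −Σ(yᵢ − βxᵢ)²/(2·2) − β²/(2·1) + const.
Setting the derivative to zero: Σxᵢ(yᵢ − βxᵢ)/2 − β/1 = 0, so β = Σxᵢyᵢ / (Σxᵢ² + σ²/τ²).
Σxᵢyᵢ = 4·7 + 6·11 + 1·5 + 2·5 = 109; Σxᵢ² = 57; σ²/τ² = 2.
β̂_MAP = 109 / (57 + 2) = 109/59 ≈ 1.847.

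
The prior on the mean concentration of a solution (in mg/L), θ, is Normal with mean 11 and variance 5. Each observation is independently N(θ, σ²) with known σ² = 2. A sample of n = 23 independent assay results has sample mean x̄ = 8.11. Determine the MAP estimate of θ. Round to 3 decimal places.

θ̂_MAP = 8.159

n = 23, x̄ = 8.11.
For a Normal prior and Normal likelihood with known variance, the posterior is Normal; its mode equals its mean, the precision-weighted average.
Prior precision 1/σ₀² = 1/5 = 0.2; data precision n/σ² = 23/2 = 11.5.
θ̂ = (0.2·11 + 11.5·8.11) / (0.2 + 11.5) = 95.465/11.7 = 19093/2340 ≈ 8.159.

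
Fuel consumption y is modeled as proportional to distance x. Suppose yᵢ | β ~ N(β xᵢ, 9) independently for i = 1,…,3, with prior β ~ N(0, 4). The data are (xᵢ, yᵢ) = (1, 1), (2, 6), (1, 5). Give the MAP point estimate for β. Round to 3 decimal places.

log p(β | y) = −Σ(yᵢ − βxᵢ)²/(2·9) − β²/(2·4) + const.
Setting the derivative to zero: Σxᵢ(yᵢ − βxᵢ)/9 − β/4 = 0, so β = Σxᵢyᵢ / (Σxᵢ² + σ²/τ²).
Σxᵢyᵢ = 1·1 + 2·6 + 1·5 = 18; Σxᵢ² = 6; σ²/τ² = 2.25.
β̂_MAP = 18 / (6 + 2.25) = 18/8.25 ≈ 2.182.

β̂_MAP = 2.182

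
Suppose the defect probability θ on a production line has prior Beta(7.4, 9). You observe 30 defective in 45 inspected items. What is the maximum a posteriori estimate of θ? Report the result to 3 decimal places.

Prior: Beta(7.4, 9).
Data: 30 successes in 45 trials. The binomial likelihood contributes θ^30(1−θ)^15, so the posterior is Beta(7.4+30, 9+15) = Beta(37.4, 24).
For Beta(a, b) with a, b > 1 the mode is (a−1)/(a+b−2) = 36.4/59.4 ≈ 0.613.

θ̂_MAP = 0.613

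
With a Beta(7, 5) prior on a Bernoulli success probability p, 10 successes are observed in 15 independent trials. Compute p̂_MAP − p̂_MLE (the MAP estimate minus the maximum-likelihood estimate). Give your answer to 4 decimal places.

MAP − MLE = -0.0267

Posterior is Beta(17, 10); MAP = (17−1)/(27−2) = 16/25 ≈ 0.64000.
MLE ignores the prior: p̂_MLE = k/n = 10/15 ≈ 0.66667.
Difference = 16/25 − 10/15 = -2/75 ≈ -0.0267.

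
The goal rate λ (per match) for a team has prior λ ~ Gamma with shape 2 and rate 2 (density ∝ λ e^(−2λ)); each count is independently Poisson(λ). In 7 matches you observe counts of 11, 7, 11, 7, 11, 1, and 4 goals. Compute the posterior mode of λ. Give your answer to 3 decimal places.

λ̂_MAP = 5.889

Σxᵢ = 11+7+11+7+11+1+4 = 52, with n = 7.
Posterior ∝ λe^(−2λ) · λ^52e^(−7λ) = λ^53e^(−9λ), i.e. Gamma(shape=54, rate=9).
The mode of a Gamma(a, b) with a ≥ 1 (shape–rate) is (a−1)/b = 53/9 ≈ 5.889.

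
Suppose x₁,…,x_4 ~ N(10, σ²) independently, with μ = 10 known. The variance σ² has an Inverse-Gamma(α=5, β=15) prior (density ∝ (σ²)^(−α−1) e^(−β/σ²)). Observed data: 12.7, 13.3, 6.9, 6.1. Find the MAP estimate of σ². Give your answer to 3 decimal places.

σ̂²_MAP = 4.563

Sum of squared deviations about the known mean: SS = (12.7−10)² + (13.3−10)² + (6.9−10)² + (6.1−10)² = 43.
The Normal likelihood contributes (σ²)^(−n/2) exp(−SS/(2σ²)), so the posterior is Inverse-Gamma(α + n/2, β + SS/2) = Inverse-Gamma(7, 36.5).
The mode of Inverse-Gamma(a, b) is b/(a+1) = 36.5/8 ≈ 4.563.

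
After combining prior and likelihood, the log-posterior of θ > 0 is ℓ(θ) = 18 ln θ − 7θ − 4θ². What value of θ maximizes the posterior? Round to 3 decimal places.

ℓ'(θ) = 18/θ − 7 − 8θ. Setting this to zero and multiplying by θ: 8θ² + 7θ − 18 = 0.
θ = (−7 + √(7² + 4·8·18)) / (2·8) = (−7 + √625) / 16 = (−7 + 25)/16 = 9/8.
ℓ''(θ) = −18/θ² − 8 < 0, confirming a maximum.

θ̂_MAP = 1.125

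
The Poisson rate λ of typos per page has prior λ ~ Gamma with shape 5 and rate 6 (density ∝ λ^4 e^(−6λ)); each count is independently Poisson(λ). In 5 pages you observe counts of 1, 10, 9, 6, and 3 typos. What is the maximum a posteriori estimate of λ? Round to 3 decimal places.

λ̂_MAP = 3.000

Σxᵢ = 1+10+9+6+3 = 29, with n = 5.
Posterior ∝ λ^4e^(−6λ) · λ^29e^(−5λ) = λ^33e^(−11λ), i.e. Gamma(shape=34, rate=11).
The mode of a Gamma(a, b) with a ≥ 1 (shape–rate) is (a−1)/b = 33/11 ≈ 3.000.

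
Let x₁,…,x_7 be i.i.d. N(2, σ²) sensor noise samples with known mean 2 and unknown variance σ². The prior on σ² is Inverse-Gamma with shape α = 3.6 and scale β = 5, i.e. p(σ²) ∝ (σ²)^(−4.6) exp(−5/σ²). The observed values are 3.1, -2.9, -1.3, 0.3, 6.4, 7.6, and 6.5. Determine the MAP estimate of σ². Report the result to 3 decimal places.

Sum of squared deviations about the known mean: SS = (3.1−2)² + (-2.9−2)² + (-1.3−2)² + (0.3−2)² + (6.4−2)² + (7.6−2)² + (6.5−2)² = 109.97.
The Normal likelihood contributes (σ²)^(−n/2) exp(−SS/(2σ²)), so the posterior is Inverse-Gamma(α + n/2, β + SS/2) = Inverse-Gamma(7.1, 59.985).
The mode of Inverse-Gamma(a, b) is b/(a+1) = 59.985/8.1 ≈ 7.406.

σ̂²_MAP = 7.406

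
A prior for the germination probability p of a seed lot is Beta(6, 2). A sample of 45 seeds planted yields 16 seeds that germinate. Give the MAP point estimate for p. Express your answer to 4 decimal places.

p̂_MAP = 0.4118

Prior: Beta(6, 2).
Data: 16 successes in 45 trials. The binomial likelihood contributes p^16(1−p)^29, so the posterior is Beta(6+16, 2+29) = Beta(22, 31).
For Beta(a, b) with a, b > 1 the mode is (a−1)/(a+b−2) = 21/51 ≈ 0.4118.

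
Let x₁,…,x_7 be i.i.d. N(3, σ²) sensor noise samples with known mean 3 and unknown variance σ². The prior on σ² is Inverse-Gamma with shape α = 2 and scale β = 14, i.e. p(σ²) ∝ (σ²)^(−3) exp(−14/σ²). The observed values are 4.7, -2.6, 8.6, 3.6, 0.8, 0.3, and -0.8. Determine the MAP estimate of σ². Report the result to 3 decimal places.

Sum of squared deviations about the known mean: SS = (4.7−3)² + (-2.6−3)² + (8.6−3)² + (3.6−3)² + (0.8−3)² + (0.3−3)² + (-0.8−3)² = 92.54.
The Normal likelihood contributes (σ²)^(−n/2) exp(−SS/(2σ²)), so the posterior is Inverse-Gamma(α + n/2, β + SS/2) = Inverse-Gamma(5.5, 60.27).
The mode of Inverse-Gamma(a, b) is b/(a+1) = 60.27/6.5 ≈ 9.272.

σ̂²_MAP = 9.272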